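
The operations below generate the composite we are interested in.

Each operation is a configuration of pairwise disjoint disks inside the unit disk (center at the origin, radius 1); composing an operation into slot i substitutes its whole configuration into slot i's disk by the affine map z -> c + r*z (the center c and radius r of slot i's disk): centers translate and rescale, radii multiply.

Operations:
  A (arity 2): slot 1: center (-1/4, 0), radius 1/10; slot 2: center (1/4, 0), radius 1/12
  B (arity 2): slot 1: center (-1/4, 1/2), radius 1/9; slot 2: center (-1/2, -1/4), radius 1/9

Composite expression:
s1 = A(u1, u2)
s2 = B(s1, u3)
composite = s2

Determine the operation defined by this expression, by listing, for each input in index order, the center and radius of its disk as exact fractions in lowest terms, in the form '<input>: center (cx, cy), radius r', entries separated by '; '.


u1: center (-5/18, 1/2), radius 1/90; u2: center (-2/9, 1/2), radius 1/108; u3: center (-1/2, -1/4), radius 1/9

Only the slot chain above each u matters under B; compose those maps.
tracing u1 down its 2-map path: center (-5/18, 1/2), radius 1/90
tracing u2 down its 2-map path: center (-2/9, 1/2), radius 1/108
tracing u3 down its 1-map path: center (-1/2, -1/4), radius 1/9


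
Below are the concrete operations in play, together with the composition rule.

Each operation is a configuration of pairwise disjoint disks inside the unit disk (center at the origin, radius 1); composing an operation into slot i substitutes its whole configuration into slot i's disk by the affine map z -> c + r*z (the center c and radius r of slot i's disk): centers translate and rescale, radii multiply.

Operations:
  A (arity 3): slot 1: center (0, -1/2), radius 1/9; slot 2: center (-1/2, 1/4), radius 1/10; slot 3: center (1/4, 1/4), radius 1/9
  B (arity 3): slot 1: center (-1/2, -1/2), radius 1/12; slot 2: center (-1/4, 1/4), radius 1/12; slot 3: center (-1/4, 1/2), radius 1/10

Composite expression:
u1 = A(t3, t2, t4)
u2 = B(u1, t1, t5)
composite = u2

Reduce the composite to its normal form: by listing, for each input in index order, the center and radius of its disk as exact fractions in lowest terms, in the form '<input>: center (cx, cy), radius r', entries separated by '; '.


t1: center (-1/4, 1/4), radius 1/12; t2: center (-13/24, -23/48), radius 1/120; t3: center (-1/2, -13/24), radius 1/108; t4: center (-23/48, -23/48), radius 1/108; t5: center (-1/4, 1/2), radius 1/10

Nesting under B composes maps z -> c + r*z down each t-path.
input t3: composing its 2 substitution steps yields center (-1/2, -13/24), radius 1/108
input t2: composing its 2 substitution steps yields center (-13/24, -23/48), radius 1/120
input t4: composing its 2 substitution steps yields center (-23/48, -23/48), radius 1/108
input t1: composing its 1 substitution step yields center (-1/4, 1/4), radius 1/12
input t5: composing its 1 substitution step yields center (-1/4, 1/2), radius 1/10


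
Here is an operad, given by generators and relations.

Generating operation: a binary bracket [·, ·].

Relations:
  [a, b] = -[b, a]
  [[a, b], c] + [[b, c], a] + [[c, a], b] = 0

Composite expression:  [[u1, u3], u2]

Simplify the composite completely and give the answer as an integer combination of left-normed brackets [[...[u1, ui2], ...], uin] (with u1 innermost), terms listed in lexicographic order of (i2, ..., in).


Antisymmetry and Jacobi reduce to u1-anchored left-normed brackets.
Composite bracket: [[u1, u3], u2]
Each bracket splits as ab - ba, giving 4 signed words (2^2 = 4).
Collect the words opening with u1:
  sign of u1u3u2 is +1, so it contributes +[[u1, u3], u2]

[[u1, u3], u2]


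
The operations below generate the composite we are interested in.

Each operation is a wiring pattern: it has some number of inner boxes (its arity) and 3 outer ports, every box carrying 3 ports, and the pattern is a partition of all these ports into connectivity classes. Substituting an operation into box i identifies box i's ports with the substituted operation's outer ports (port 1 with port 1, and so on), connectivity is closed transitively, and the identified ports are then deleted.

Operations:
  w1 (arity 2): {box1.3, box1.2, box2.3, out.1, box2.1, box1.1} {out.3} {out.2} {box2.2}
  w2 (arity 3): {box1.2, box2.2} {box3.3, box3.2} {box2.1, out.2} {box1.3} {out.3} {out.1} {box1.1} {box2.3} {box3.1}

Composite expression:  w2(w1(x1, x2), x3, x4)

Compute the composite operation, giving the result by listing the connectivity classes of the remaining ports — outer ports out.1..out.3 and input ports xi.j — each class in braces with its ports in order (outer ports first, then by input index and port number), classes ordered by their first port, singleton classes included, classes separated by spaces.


{out.1} {out.2, x3.1} {out.3} {x1.1, x1.2, x1.3, x2.1, x2.3} {x2.2} {x3.2} {x3.3} {x4.1} {x4.2, x4.3}

Substituting into w2 glues patterns; closure does the rest.
composing w1 on (x1, x2), with out.j its own outer ports: {out.1, x1.1, x1.2, x1.3, x2.1, x2.3} {out.2} {out.3} {x2.2}
composing w2 on (x1, x2, x3, x4), with out.j its own outer ports: {out.1} {out.2, x3.1} {out.3} {x1.1, x1.2, x1.3, x2.1, x2.3} {x2.2} {x3.2} {x3.3} {x4.1} {x4.2, x4.3}


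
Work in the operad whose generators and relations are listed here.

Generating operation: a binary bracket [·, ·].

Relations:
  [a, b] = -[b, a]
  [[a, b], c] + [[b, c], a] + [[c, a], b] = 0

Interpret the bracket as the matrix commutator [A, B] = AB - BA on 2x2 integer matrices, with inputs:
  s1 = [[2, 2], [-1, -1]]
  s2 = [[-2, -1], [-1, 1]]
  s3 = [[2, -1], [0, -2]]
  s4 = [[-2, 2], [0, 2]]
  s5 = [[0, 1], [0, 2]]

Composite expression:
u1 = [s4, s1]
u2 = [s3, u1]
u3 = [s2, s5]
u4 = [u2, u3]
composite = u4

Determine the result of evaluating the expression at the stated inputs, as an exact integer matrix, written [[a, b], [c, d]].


[[-40, 80], [16, 40]]


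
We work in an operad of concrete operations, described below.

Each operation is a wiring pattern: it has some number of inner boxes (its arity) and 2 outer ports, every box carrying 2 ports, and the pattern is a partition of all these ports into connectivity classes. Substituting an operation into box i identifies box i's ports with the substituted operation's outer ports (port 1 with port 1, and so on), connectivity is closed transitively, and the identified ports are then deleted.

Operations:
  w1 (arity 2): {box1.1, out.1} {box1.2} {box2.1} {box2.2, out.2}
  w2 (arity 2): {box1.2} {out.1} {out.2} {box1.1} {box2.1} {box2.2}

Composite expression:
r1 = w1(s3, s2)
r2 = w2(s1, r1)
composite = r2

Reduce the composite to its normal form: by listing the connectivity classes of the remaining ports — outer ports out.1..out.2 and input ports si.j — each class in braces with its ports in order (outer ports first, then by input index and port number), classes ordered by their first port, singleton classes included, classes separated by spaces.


{out.1} {out.2} {s1.1} {s1.2} {s2.1} {s2.2} {s3.1} {s3.2}


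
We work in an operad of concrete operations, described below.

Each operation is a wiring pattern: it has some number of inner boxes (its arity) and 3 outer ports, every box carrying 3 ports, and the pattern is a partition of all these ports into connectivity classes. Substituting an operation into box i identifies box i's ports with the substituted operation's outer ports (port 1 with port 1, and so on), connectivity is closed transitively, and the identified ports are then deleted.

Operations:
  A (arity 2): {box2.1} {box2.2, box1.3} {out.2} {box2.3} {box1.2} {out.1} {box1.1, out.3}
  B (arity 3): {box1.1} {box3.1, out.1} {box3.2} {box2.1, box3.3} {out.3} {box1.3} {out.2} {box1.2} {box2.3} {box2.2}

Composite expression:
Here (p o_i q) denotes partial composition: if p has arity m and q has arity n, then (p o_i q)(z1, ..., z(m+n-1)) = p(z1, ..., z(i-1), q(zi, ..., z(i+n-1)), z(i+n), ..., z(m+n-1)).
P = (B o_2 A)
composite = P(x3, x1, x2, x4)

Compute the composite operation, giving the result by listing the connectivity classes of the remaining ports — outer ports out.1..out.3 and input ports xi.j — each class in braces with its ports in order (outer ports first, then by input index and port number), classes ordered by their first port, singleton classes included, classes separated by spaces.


{out.1, x4.1} {out.2} {out.3} {x1.1} {x1.2} {x1.3, x2.2} {x2.1} {x2.3} {x3.1} {x3.2} {x3.3} {x4.2} {x4.3}

Connectivity passes through glued B-boundaries; trace each wire chain.
composing A on (x1, x2), with out.j its own outer ports: {out.1} {out.2} {out.3, x1.1} {x1.2} {x1.3, x2.2} {x2.1} {x2.3}
composing B on (x3, x1, x2, x4), with out.j its own outer ports: {out.1, x4.1} {out.2} {out.3} {x1.1} {x1.2} {x1.3, x2.2} {x2.1} {x2.3} {x3.1} {x3.2} {x3.3} {x4.2} {x4.3}


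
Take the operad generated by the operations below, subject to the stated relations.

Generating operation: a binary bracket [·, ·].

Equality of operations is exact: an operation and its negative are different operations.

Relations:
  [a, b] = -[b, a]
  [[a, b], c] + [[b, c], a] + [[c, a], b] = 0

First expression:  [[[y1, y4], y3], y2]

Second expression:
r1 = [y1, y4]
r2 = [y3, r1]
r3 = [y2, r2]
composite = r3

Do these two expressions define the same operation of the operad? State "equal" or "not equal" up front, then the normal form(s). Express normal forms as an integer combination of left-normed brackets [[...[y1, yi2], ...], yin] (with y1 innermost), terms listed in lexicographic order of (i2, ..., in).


equal — both sides give [[[y1, y4], y3], y2]


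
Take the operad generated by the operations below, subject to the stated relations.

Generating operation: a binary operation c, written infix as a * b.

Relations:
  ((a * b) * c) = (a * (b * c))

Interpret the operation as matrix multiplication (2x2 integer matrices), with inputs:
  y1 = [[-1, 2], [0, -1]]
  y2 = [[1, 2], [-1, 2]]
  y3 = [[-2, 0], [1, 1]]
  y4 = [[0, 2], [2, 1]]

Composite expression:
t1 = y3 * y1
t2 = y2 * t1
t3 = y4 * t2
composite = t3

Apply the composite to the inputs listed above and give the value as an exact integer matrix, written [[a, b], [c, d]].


[[-8, 12], [-4, 2]]


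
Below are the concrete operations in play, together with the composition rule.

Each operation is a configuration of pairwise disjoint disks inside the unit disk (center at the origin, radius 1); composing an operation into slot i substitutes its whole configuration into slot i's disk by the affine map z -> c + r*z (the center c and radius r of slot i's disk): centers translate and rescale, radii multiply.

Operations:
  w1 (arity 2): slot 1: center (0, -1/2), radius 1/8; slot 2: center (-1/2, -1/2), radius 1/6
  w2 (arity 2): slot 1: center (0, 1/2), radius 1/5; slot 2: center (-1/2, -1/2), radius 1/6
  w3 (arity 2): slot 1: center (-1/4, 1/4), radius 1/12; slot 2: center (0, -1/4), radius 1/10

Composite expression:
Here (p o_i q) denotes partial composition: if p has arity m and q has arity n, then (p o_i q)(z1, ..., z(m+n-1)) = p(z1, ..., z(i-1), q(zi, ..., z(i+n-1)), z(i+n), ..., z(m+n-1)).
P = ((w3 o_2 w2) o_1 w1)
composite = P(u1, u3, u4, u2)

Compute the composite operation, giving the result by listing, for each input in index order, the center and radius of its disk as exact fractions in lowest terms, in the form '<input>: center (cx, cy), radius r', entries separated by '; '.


Affine substitution under w3: radii multiply and u-centers shift.
for u1, the 2-step affine chain lands on center (-1/4, 5/24), radius 1/96
for u3, the 2-step affine chain lands on center (-7/24, 5/24), radius 1/72
for u4, the 2-step affine chain lands on center (0, -1/5), radius 1/50
for u2, the 2-step affine chain lands on center (-1/20, -3/10), radius 1/60

u1: center (-1/4, 5/24), radius 1/96; u2: center (-1/20, -3/10), radius 1/60; u3: center (-7/24, 5/24), radius 1/72; u4: center (0, -1/5), radius 1/50


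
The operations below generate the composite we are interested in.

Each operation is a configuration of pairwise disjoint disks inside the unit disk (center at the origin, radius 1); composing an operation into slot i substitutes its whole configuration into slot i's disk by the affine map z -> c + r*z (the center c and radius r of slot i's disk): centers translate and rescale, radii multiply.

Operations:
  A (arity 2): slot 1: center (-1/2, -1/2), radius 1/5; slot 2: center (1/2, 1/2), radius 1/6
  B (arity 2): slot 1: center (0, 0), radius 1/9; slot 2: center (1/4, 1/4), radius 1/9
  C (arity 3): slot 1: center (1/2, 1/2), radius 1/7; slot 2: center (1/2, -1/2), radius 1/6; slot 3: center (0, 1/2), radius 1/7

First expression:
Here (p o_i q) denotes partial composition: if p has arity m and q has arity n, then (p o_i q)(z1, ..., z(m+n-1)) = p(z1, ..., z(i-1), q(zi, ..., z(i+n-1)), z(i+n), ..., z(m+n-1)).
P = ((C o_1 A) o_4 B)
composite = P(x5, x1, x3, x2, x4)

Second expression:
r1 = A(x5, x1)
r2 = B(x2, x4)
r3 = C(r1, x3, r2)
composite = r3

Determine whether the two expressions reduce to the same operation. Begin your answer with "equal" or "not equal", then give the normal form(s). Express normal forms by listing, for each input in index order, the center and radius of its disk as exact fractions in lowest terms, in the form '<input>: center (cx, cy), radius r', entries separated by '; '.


equal; both compose to x1: center (4/7, 4/7), radius 1/42; x2: center (0, 1/2), radius 1/63; x3: center (1/2, -1/2), radius 1/6; x4: center (1/28, 15/28), radius 1/63; x5: center (3/7, 3/7), radius 1/35

The first composite normalizes to x1: center (4/7, 4/7), radius 1/42; x2: center (0, 1/2), radius 1/63; x3: center (1/2, -1/2), radius 1/6; x4: center (1/28, 15/28), radius 1/63; x5: center (3/7, 3/7), radius 1/35
The second composite normalizes to x1: center (4/7, 4/7), radius 1/42; x2: center (0, 1/2), radius 1/63; x3: center (1/2, -1/2), radius 1/6; x4: center (1/28, 15/28), radius 1/63; x5: center (3/7, 3/7), radius 1/35
The normal forms match — equal.


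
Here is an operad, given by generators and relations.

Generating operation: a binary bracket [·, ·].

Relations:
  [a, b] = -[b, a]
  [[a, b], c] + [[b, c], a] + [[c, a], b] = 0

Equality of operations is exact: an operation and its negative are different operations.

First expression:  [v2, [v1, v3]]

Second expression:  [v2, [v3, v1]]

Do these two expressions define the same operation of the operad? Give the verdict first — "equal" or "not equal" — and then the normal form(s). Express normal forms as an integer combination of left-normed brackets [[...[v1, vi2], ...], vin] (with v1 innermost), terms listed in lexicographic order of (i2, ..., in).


Normal form of the first expression: -[[v1, v3], v2]
Normal form of the second expression: [[v1, v3], v2]
They disagree, so not equal.

not equal; first: -[[v1, v3], v2]; second: [[v1, v3], v2]


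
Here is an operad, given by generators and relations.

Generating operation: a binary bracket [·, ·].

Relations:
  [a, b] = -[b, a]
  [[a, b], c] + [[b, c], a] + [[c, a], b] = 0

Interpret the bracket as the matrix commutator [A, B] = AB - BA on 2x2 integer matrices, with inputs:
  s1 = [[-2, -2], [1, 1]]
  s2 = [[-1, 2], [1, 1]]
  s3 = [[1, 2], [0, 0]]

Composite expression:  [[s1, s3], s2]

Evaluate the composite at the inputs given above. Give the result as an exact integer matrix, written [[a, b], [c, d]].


[s1, s3] = [[-2, -4], [1, 2]]
[[s1, s3], s2] = [[-6, -16], [2, 6]]

[[-6, -16], [2, 6]]


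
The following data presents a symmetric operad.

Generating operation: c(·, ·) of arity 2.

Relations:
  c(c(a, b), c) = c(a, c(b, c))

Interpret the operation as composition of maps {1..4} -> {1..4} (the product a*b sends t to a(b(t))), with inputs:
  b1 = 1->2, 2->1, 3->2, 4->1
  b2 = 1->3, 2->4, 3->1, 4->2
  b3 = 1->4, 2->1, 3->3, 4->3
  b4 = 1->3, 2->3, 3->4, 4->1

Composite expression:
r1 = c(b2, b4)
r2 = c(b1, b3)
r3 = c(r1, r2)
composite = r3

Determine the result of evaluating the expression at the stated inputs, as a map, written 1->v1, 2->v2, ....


1->1, 2->1, 3->1, 4->1


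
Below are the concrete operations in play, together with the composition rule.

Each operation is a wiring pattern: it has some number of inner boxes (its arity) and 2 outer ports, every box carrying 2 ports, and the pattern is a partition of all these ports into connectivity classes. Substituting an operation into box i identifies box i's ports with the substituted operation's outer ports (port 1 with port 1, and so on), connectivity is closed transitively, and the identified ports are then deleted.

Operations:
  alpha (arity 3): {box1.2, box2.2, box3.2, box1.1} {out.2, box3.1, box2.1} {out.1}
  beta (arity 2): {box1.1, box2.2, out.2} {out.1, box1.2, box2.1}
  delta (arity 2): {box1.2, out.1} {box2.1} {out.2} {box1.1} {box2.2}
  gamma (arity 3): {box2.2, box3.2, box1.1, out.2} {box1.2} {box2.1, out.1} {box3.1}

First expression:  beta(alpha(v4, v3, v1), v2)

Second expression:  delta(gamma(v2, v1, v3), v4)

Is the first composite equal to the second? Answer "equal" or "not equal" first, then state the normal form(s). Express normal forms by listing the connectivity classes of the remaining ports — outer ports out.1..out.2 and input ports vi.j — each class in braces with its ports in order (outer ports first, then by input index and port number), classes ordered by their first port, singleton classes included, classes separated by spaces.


not equal — first {out.1, v1.1, v2.1, v3.1} {out.2, v2.2} {v1.2, v3.2, v4.1, v4.2}, second {out.1, v1.2, v2.1, v3.2} {out.2} {v1.1} {v2.2} {v3.1} {v4.1} {v4.2}

Normal form of the first expression: {out.1, v1.1, v2.1, v3.1} {out.2, v2.2} {v1.2, v3.2, v4.1, v4.2}
Normal form of the second expression: {out.1, v1.2, v2.1, v3.2} {out.2} {v1.1} {v2.2} {v3.1} {v4.1} {v4.2}
The normal forms differ: not equal.


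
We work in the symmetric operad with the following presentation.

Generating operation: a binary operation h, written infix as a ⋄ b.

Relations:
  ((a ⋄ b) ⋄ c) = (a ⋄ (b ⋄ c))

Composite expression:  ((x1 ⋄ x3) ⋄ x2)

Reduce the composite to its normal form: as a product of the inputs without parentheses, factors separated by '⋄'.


x1 ⋄ x3 ⋄ x2

Every regrouping of h is equal, so read the x-inputs in written order.
(x1 ⋄ x3) collapses to x1 ⋄ x3
((x1 ⋄ x3) ⋄ x2) collapses to x1 ⋄ x3 ⋄ x2


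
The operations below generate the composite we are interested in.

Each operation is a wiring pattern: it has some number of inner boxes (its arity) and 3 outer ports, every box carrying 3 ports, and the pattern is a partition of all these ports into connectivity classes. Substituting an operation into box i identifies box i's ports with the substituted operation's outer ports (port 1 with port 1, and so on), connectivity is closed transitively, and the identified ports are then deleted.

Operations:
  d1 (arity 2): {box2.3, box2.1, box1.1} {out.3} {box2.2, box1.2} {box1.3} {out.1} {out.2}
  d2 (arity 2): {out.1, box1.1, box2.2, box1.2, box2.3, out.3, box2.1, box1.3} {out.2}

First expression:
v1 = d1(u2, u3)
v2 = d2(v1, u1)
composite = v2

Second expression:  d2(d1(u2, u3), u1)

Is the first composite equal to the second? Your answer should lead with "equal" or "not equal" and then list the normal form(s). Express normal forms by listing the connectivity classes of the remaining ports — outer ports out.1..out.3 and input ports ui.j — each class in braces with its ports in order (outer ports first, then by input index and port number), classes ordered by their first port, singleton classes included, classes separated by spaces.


equal; the common form is {out.1, out.3, u1.1, u1.2, u1.3} {out.2} {u2.1, u3.1, u3.3} {u2.2, u3.2} {u2.3}

The first expression reduces to {out.1, out.3, u1.1, u1.2, u1.3} {out.2} {u2.1, u3.1, u3.3} {u2.2, u3.2} {u2.3}
The second expression reduces to {out.1, out.3, u1.1, u1.2, u1.3} {out.2} {u2.1, u3.1, u3.3} {u2.2, u3.2} {u2.3}
Both agree, so they are equal.


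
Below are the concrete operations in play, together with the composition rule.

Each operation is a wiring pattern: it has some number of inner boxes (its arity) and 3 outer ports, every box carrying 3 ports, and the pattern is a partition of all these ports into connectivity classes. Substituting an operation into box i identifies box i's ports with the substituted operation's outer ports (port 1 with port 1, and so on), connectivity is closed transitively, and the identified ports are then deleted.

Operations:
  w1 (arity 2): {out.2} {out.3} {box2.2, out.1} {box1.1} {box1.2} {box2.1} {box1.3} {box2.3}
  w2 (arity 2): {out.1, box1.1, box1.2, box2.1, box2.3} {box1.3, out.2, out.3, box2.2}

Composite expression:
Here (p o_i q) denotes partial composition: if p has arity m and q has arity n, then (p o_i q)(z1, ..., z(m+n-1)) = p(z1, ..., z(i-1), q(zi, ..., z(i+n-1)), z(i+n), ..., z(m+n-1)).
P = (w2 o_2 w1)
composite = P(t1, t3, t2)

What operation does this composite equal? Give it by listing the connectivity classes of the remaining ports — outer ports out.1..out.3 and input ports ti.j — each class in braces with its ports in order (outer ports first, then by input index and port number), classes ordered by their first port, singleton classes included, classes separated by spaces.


{out.1, t1.1, t1.2, t2.2} {out.2, out.3, t1.3} {t2.1} {t2.3} {t3.1} {t3.2} {t3.3}


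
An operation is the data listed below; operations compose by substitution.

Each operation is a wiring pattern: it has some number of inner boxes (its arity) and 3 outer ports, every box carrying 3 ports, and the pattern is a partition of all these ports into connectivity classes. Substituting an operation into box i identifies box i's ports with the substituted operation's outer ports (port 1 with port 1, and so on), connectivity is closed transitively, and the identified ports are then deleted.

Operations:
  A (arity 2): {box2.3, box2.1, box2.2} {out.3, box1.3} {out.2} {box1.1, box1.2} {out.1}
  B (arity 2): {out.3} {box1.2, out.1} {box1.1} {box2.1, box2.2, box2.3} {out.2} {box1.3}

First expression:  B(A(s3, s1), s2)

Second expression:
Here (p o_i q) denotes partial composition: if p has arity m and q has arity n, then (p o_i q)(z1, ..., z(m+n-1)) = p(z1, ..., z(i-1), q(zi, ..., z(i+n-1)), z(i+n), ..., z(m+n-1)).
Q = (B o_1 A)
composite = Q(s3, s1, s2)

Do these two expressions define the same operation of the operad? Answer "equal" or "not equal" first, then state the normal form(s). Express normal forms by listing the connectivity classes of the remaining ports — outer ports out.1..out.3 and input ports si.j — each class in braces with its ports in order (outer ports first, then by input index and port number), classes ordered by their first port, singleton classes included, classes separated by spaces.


equal: each reduces to {out.1} {out.2} {out.3} {s1.1, s1.2, s1.3} {s2.1, s2.2, s2.3} {s3.1, s3.2} {s3.3}

The first expression, normalized: {out.1} {out.2} {out.3} {s1.1, s1.2, s1.3} {s2.1, s2.2, s2.3} {s3.1, s3.2} {s3.3}
The second expression, normalized: {out.1} {out.2} {out.3} {s1.1, s1.2, s1.3} {s2.1, s2.2, s2.3} {s3.1, s3.2} {s3.3}
Identical normal forms: equal.


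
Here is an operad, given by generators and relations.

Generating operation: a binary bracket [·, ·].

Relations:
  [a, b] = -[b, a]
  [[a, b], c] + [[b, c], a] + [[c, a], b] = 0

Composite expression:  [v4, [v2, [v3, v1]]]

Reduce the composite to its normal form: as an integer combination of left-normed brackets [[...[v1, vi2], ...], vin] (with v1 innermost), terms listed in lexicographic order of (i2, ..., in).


-[[[v1, v3], v2], v4]

In the tensor algebra, words opening v1 carry the v1-anchored form.
Composite bracket: [v4, [v2, [v3, v1]]]
The bracket unfolds into 8 signed words via [a, b] = ab - ba (2^3 = 8).
Collect the words opening with v1:
  word v1v3v2v4 has sign -1, contributing -[[[v1, v3], v2], v4]


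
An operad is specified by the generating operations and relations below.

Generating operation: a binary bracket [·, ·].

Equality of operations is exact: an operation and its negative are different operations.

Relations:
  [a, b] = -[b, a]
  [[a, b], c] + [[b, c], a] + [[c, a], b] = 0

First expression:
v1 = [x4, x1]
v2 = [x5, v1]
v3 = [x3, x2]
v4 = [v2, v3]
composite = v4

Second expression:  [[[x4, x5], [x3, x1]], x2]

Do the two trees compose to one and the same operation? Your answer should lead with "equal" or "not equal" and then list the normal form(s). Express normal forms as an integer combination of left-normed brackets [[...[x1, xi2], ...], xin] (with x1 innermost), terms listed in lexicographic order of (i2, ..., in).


not equal; first: -[[[[x1, x4], x5], x2], x3] + [[[[x1, x4], x5], x3], x2]; second: [[[[x1, x3], x4], x5], x2] - [[[[x1, x3], x5], x4], x2]

Reducing the first expression gives -[[[[x1, x4], x5], x2], x3] + [[[[x1, x4], x5], x3], x2]
Reducing the second expression gives [[[[x1, x3], x4], x5], x2] - [[[[x1, x3], x5], x4], x2]
Different reductions; not equal.


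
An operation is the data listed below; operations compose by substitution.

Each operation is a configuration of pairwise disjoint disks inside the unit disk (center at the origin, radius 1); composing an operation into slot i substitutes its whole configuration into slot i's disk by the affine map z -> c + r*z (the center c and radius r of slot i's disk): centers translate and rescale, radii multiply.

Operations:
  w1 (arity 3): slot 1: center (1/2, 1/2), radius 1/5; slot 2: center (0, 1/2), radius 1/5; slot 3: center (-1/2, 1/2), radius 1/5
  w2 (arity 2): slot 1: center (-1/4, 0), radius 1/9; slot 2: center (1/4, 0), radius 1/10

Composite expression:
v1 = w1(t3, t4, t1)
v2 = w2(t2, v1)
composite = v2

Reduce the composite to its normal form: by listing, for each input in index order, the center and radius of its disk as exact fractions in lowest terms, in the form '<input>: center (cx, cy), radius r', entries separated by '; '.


t1: center (1/5, 1/20), radius 1/50; t2: center (-1/4, 0), radius 1/9; t3: center (3/10, 1/20), radius 1/50; t4: center (1/4, 1/20), radius 1/50

Follow each t-input down from w2: c' goes to c + r*c', radius to r*r'.
for t2, the 1-step affine chain lands on center (-1/4, 0), radius 1/9
for t3, the 2-step affine chain lands on center (3/10, 1/20), radius 1/50
for t4, the 2-step affine chain lands on center (1/4, 1/20), radius 1/50
for t1, the 2-step affine chain lands on center (1/5, 1/20), radius 1/50


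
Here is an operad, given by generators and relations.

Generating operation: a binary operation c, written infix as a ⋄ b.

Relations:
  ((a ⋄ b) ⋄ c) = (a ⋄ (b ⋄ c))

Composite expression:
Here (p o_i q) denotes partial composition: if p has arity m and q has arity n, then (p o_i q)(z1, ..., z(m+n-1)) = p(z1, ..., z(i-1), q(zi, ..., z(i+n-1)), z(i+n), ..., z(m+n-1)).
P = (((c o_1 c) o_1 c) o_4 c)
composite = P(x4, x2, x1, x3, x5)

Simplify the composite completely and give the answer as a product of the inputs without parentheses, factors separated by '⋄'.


The c-tree's shape is irrelevant; the x-reading-order decides.
(x4 ⋄ x2) linearizes to x4 ⋄ x2
((x4 ⋄ x2) ⋄ x1) linearizes to x4 ⋄ x2 ⋄ x1
(x3 ⋄ x5) linearizes to x3 ⋄ x5
(((x4 ⋄ x2) ⋄ x1) ⋄ (x3 ⋄ x5)) linearizes to x4 ⋄ x2 ⋄ x1 ⋄ x3 ⋄ x5

x4 ⋄ x2 ⋄ x1 ⋄ x3 ⋄ x5


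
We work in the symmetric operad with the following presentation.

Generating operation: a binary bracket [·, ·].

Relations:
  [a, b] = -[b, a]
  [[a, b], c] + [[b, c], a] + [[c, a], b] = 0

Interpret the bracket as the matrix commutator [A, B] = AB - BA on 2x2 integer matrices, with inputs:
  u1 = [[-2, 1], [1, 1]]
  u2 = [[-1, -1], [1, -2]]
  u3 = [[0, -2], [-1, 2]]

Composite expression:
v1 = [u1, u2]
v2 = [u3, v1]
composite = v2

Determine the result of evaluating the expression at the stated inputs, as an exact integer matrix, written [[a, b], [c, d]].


[[-6, 4], [4, 6]]

[u1, u2] = [[2, 2], [4, -2]]
[u3, [u1, u2]] = [[-6, 4], [4, 6]]


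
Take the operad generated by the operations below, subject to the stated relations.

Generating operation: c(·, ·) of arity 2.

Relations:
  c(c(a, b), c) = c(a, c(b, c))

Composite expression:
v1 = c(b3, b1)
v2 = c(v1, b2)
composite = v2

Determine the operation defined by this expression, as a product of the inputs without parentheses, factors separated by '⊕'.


b3 ⊕ b1 ⊕ b2

The c-tree's shape is irrelevant; the b-reading-order decides.
c(b3, b1) unparenthesizes to b3 ⊕ b1
c(c(b3, b1), b2) unparenthesizes to b3 ⊕ b1 ⊕ b2


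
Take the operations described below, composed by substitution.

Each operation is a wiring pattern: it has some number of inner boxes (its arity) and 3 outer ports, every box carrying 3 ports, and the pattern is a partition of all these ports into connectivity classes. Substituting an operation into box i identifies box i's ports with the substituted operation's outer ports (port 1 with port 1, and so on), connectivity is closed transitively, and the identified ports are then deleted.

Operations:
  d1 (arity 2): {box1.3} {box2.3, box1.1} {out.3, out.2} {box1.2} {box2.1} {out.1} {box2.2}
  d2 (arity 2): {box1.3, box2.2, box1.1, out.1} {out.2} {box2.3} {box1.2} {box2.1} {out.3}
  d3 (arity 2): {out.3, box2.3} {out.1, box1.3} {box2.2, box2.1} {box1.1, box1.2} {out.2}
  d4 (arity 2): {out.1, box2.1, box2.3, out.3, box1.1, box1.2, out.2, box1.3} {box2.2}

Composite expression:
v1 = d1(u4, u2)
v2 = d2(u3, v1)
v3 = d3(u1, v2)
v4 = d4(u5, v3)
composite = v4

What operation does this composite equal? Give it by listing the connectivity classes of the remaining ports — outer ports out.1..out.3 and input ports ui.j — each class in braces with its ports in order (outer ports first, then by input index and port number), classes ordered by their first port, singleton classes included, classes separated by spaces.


Treat the ports identified at d4 as solder joints: merge, then drop.
after d1, the pattern on (u4, u2) reads {out.1} {out.2, out.3} {u2.1} {u2.2} {u2.3, u4.1} {u4.2} {u4.3} (out.j = its outer ports)
after d2, the pattern on (u3, u4, u2) reads {out.1, u3.1, u3.3} {out.2} {out.3} {u2.1} {u2.2} {u2.3, u4.1} {u3.2} {u4.2} {u4.3} (out.j = its outer ports)
after d3, the pattern on (u1, u3, u4, u2) reads {out.1, u1.3} {out.2} {out.3} {u1.1, u1.2} {u2.1} {u2.2} {u2.3, u4.1} {u3.1, u3.3} {u3.2} {u4.2} {u4.3} (out.j = its outer ports)
after d4, the pattern on (u5, u1, u3, u4, u2) reads {out.1, out.2, out.3, u1.3, u5.1, u5.2, u5.3} {u1.1, u1.2} {u2.1} {u2.2} {u2.3, u4.1} {u3.1, u3.3} {u3.2} {u4.2} {u4.3} (out.j = its outer ports)

{out.1, out.2, out.3, u1.3, u5.1, u5.2, u5.3} {u1.1, u1.2} {u2.1} {u2.2} {u2.3, u4.1} {u3.1, u3.3} {u3.2} {u4.2} {u4.3}


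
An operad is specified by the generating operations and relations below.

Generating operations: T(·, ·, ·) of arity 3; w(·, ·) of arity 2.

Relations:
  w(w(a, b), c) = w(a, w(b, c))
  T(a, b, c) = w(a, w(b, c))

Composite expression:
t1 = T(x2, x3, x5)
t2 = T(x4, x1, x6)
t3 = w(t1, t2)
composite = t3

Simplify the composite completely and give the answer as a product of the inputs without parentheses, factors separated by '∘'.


x2 ∘ x3 ∘ x5 ∘ x4 ∘ x1 ∘ x6

Under associativity of w, the answer is the x's in reading order.
T(x2, x3, x5) spells out as x2 ∘ x3 ∘ x5
T(x4, x1, x6) spells out as x4 ∘ x1 ∘ x6
w(T(x2, x3, x5), T(x4, x1, x6)) spells out as x2 ∘ x3 ∘ x5 ∘ x4 ∘ x1 ∘ x6


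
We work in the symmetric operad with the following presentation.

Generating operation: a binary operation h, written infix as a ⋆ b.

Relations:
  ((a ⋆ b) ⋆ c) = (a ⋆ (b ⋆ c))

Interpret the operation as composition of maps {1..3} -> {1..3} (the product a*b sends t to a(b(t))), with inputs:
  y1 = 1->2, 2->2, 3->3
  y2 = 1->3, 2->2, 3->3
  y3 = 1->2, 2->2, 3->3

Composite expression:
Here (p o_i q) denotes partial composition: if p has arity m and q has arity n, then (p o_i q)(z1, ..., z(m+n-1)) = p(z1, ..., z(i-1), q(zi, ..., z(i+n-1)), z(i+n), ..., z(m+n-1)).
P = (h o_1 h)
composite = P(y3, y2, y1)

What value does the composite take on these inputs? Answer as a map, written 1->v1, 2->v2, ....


(y3 ⋆ y2) = 1->3, 2->2, 3->3
((y3 ⋆ y2) ⋆ y1) = 1->2, 2->2, 3->3

1->2, 2->2, 3->3


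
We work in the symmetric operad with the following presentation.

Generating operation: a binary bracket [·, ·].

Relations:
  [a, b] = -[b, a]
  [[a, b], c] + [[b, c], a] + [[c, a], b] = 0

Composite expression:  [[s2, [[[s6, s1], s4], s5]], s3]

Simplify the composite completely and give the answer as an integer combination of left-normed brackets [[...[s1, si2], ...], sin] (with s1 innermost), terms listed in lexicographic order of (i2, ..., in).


[[[[[s1, s6], s4], s5], s2], s3]

Antisymmetry and Jacobi reduce to s1-anchored left-normed brackets.
Composite bracket: [[s2, [[[s6, s1], s4], s5]], s3]
Applying ab - ba throughout gives 32 signed words (2^5 = 32).
Coefficients come from the s1-initial words:
  s1s6s4s5s2s3 appears with sign +1, giving the term +[[[[[s1, s6], s4], s5], s2], s3]


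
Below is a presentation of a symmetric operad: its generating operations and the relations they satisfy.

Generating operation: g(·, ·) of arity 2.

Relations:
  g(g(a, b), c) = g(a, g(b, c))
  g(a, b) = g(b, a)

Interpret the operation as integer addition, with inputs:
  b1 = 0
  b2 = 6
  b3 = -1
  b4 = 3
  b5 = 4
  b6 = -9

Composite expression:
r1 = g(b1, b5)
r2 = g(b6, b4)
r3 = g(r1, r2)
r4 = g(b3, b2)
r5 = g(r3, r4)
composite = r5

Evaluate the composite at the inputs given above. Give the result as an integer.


3

g(b1, b5) = 4
g(b6, b4) = -6
g(g(b1, b5), g(b6, b4)) = -2
g(b3, b2) = 5
g(g(g(b1, b5), g(b6, b4)), g(b3, b2)) = 3


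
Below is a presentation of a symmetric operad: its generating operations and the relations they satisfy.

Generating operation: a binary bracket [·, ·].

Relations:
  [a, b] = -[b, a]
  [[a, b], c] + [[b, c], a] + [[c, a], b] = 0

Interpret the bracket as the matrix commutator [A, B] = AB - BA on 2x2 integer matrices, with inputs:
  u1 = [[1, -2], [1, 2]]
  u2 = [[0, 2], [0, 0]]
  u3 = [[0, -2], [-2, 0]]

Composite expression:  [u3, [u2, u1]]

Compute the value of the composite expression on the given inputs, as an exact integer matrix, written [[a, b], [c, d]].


[[4, 8], [-8, -4]]

[u2, u1] = [[2, 2], [0, -2]]
[u3, [u2, u1]] = [[4, 8], [-8, -4]]


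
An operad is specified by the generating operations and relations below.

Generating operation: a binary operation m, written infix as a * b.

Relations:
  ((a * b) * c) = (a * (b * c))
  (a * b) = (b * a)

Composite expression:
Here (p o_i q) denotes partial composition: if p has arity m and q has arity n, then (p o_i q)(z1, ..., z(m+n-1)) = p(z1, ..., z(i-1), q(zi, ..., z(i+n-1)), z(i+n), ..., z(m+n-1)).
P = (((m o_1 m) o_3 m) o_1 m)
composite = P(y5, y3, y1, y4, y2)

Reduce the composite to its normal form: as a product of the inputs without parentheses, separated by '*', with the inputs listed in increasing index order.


y1 * y2 * y3 * y4 * y5

Key point: m commutes, so take the y-inputs in any fixed order.
(y5 * y3) collapses to y5 * y3
((y5 * y3) * y1) collapses to y5 * y3 * y1
(y4 * y2) collapses to y4 * y2
(((y5 * y3) * y1) * (y4 * y2)) collapses to y5 * y3 * y1 * y4 * y2
reordering the factors by index: y1 * y2 * y3 * y4 * y5


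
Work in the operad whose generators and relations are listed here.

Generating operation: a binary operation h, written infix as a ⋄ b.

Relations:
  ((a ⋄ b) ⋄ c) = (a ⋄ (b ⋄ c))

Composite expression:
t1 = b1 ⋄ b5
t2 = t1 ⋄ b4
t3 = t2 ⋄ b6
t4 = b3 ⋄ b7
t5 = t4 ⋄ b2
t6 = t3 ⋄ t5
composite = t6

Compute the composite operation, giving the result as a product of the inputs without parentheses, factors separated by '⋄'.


b1 ⋄ b5 ⋄ b4 ⋄ b6 ⋄ b3 ⋄ b7 ⋄ b2

Associativity of h dissolves the nesting; only the b-input order survives.
(b1 ⋄ b5) unparenthesizes to b1 ⋄ b5
((b1 ⋄ b5) ⋄ b4) unparenthesizes to b1 ⋄ b5 ⋄ b4
(((b1 ⋄ b5) ⋄ b4) ⋄ b6) unparenthesizes to b1 ⋄ b5 ⋄ b4 ⋄ b6
(b3 ⋄ b7) unparenthesizes to b3 ⋄ b7
((b3 ⋄ b7) ⋄ b2) unparenthesizes to b3 ⋄ b7 ⋄ b2
((((b1 ⋄ b5) ⋄ b4) ⋄ b6) ⋄ ((b3 ⋄ b7) ⋄ b2)) unparenthesizes to b1 ⋄ b5 ⋄ b4 ⋄ b6 ⋄ b3 ⋄ b7 ⋄ b2


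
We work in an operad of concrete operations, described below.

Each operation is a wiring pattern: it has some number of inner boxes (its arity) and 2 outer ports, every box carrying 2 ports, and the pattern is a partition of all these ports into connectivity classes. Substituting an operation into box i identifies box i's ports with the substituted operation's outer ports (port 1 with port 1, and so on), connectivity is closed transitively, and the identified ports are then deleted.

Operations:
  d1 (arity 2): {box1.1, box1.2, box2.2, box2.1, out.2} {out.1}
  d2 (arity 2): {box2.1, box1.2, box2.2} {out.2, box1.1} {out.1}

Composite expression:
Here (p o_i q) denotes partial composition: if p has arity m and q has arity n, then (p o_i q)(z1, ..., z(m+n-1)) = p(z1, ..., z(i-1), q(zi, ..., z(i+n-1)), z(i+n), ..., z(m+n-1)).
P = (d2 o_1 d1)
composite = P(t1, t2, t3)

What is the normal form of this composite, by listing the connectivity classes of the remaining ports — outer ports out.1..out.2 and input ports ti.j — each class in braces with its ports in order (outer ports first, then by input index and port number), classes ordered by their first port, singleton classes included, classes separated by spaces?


{out.1} {out.2} {t1.1, t1.2, t2.1, t2.2, t3.1, t3.2}

Reachability decides: close wires over d2-identified ports.
composing d1 on (t1, t2), with out.j its own outer ports: {out.1} {out.2, t1.1, t1.2, t2.1, t2.2}
composing d2 on (t1, t2, t3), with out.j its own outer ports: {out.1} {out.2} {t1.1, t1.2, t2.1, t2.2, t3.1, t3.2}


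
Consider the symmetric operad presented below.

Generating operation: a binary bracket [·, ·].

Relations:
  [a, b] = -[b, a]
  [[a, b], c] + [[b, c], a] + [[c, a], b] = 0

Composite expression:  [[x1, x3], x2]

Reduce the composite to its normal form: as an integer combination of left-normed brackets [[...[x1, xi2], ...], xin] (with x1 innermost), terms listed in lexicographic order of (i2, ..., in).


[[x1, x3], x2]

Skip Jacobi rewriting: expand, keep x1-initial words, read off terms.
Composite bracket: [[x1, x3], x2]
Applying ab - ba throughout gives 4 signed words (2^2 = 4).
Coefficients come from the x1-initial words:
  sign of x1x3x2 is +1, so it contributes +[[x1, x3], x2]


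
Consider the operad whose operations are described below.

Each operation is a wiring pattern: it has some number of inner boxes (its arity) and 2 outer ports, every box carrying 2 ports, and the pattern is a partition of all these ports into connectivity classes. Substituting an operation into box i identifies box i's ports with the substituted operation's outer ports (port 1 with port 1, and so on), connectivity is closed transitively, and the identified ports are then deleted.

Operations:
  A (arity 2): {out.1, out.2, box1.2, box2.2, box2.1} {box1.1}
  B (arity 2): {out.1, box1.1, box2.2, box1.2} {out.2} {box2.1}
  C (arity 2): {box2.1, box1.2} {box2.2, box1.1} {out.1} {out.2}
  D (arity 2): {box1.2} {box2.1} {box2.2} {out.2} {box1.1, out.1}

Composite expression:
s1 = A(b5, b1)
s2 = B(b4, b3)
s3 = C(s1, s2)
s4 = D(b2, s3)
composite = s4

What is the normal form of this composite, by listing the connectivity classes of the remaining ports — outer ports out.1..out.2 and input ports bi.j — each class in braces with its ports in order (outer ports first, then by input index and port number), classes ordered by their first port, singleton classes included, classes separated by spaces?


{out.1, b2.1} {out.2} {b1.1, b1.2, b3.2, b4.1, b4.2, b5.2} {b2.2} {b3.1} {b5.1}

Connectivity passes through glued D-boundaries; trace each wire chain.
composing A on (b5, b1), with out.j its own outer ports: {out.1, out.2, b1.1, b1.2, b5.2} {b5.1}
composing B on (b4, b3), with out.j its own outer ports: {out.1, b3.2, b4.1, b4.2} {out.2} {b3.1}
composing C on (b5, b1, b4, b3), with out.j its own outer ports: {out.1} {out.2} {b1.1, b1.2, b3.2, b4.1, b4.2, b5.2} {b3.1} {b5.1}
composing D on (b2, b5, b1, b4, b3), with out.j its own outer ports: {out.1, b2.1} {out.2} {b1.1, b1.2, b3.2, b4.1, b4.2, b5.2} {b2.2} {b3.1} {b5.1}
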